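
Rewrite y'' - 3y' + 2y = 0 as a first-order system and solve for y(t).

y(t) = c_1e^(t) + c_2e^(2t)

Let x_1 = y, x_2 = y'. Then x_1' = x_2 and x_2' = -2x_1 + 3x_2.
A = [[0,1],[-2,3]]; det(A-λI) = λ^2 - 3λ + 2.
Eigenvalues λ = 1, 2 with eigenvectors (1,1), (1,2).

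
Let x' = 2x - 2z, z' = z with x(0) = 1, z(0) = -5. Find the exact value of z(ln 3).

-15

A = [[2,-2],[0,1]]; eigenvalues λ = 1, 2.
Eigenvectors: (2,1) for λ=1, (1,0) for λ=2.
From the initial condition, c_1 = -5, c_2 = 11.
z(ln 3) = (-5)(3^1)(1) + (11)(3^2)(0) = -15.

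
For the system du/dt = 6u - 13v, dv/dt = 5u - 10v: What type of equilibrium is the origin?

stable spiral

A = [[6,-13],[5,-10]]; det(A-λI) = λ^2 + 4λ + 5.
λ = -2 ± i: negative real part.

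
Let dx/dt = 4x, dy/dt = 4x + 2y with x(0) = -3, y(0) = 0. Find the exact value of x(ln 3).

-243

A = [[4,0],[4,2]]; eigenvalues λ = 4, 2.
Eigenvectors: (1,2) for λ=4, (0,1) for λ=2.
From the initial condition, c_1 = -3, c_2 = 6.
x(ln 3) = (-3)(3^4)(1) + (6)(3^2)(0) = -243.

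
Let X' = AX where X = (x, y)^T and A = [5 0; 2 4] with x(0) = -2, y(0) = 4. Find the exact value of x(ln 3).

A = [[5,0],[2,4]]; eigenvalues λ = 4, 5.
Eigenvectors: (0,-1) for λ=4, (1,2) for λ=5.
From the initial condition, c_1 = -8, c_2 = -2.
x(ln 3) = (-8)(3^4)(0) + (-2)(3^5)(1) = -486.

-486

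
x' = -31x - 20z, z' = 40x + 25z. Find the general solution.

x(t) = 2K_1e^(-3t)sin(4t) - K_1e^(-3t)cos(4t) - K_2e^(-3t)sin(4t) - 2K_2e^(-3t)cos(4t), z(t) = -3K_1e^(-3t)sin(4t) + K_1e^(-3t)cos(4t) + K_2e^(-3t)sin(4t) + 3K_2e^(-3t)cos(4t)

Coefficient matrix A = [[-31, -20], [40, 25]].
Characteristic polynomial det(A - λI) = λ^2 + 6λ + 25 = 0.
Eigenvalues λ = -3 ± 4i (complex conjugate pair).
For λ=-3+4i: an eigenvector is (-1,1) - i(2,-3) = (-1 - 2i, 1 + 3i).
A real fundamental pair from Re and Im of e^((-3+4i)t)v: X_1 = e^(-3t)(cos(4t)·(-1,1) + sin(4t)·(2,-3)), X_2 = e^(-3t)(sin(4t)·(-1,1) - cos(4t)·(2,-3)).
General solution: K_1X_1 + K_2X_2.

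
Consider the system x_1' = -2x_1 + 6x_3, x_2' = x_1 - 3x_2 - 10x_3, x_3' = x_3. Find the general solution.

x_1(t) = c_1e^(-2t) + 2c_3e^(t), x_2(t) = c_1e^(-2t) + c_2e^(-3t) - 2c_3e^(t), x_3(t) = c_3e^(t)

Coefficient matrix A = [[-2, 0, 6], [1, -3, -10], [0, 0, 1]].
det(A - λI) = 0 gives eigenvalues λ = -2, -3, 1.
For λ=-2: eigenvector (1,1,0).
For λ=-3: eigenvector (0,1,0).
For λ=1: eigenvector (2,-2,1).
General solution: c_1e^(-2t)(1,1,0) + c_2e^(-3t)(0,1,0) + c_3e^(t)(2,-2,1).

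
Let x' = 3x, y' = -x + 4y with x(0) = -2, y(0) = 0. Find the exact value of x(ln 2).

-16

A = [[3,0],[-1,4]]; eigenvalues λ = 4, 3.
Eigenvectors: (0,-1) for λ=4, (1,1) for λ=3.
From the initial condition, c_1 = -2, c_2 = -2.
x(ln 2) = (-2)(2^4)(0) + (-2)(2^3)(1) = -16.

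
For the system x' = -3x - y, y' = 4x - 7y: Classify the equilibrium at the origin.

A = [[-3,-1],[4,-7]]; det(A-λI) = λ^2 + 10λ + 25.
repeated λ = -5 with a single eigenvector.

stable improper node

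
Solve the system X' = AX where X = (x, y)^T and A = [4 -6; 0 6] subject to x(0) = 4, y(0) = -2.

Coefficient matrix A = [[4, -6], [0, 6]].
Characteristic polynomial det(A - λI) = λ^2 - 10λ + 24 = 0.
Eigenvalues λ = 6, 4.
For λ=6: (A-λI) row 1 is [-2, -6], so an eigenvector is (3, -1).
For λ=4: (A-λI) row 1 is [0, -6], so an eigenvector is (-1, 0).
General solution: K_1e^(6t)(3,-1) + K_2e^(4t)(-1,0).
Applying x(0)=4, y(0)=-2 gives K_1=2, K_2=2.

x(t) = 6e^(6t) - 2e^(4t), y(t) = -2e^(6t)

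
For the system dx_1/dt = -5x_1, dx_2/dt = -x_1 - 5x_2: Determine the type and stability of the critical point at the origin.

A = [[-5,0],[-1,-5]]; det(A-λI) = λ^2 + 10λ + 25.
repeated λ = -5 with a single eigenvector.

stable improper node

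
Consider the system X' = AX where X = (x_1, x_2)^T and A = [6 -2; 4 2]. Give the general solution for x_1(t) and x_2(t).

x_1(t) = c_1e^(4t)sin(2t) - c_2e^(4t)cos(2t), x_2(t) = c_1e^(4t)sin(2t) - c_1e^(4t)cos(2t) - c_2e^(4t)sin(2t) - c_2e^(4t)cos(2t)

Coefficient matrix A = [[6, -2], [4, 2]].
Characteristic polynomial det(A - λI) = λ^2 - 8λ + 20 = 0.
Eigenvalues λ = 4 ± 2i (complex conjugate pair).
For λ=4+2i: an eigenvector is (0,-1) - i(1,1) = (0 - i, -1 - i).
A real fundamental pair from Re and Im of e^((4+2i)t)v: X_1 = e^(4t)(cos(2t)·(0,-1) + sin(2t)·(1,1)), X_2 = e^(4t)(sin(2t)·(0,-1) - cos(2t)·(1,1)).
General solution: c_1X_1 + c_2X_2.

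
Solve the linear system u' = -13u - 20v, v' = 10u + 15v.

u(t) = K_1e^(t)sin(2t) - 3K_1e^(t)cos(2t) - 3K_2e^(t)sin(2t) - K_2e^(t)cos(2t), v(t) = -K_1e^(t)sin(2t) + 2K_1e^(t)cos(2t) + 2K_2e^(t)sin(2t) + K_2e^(t)cos(2t)

Coefficient matrix A = [[-13, -20], [10, 15]].
Characteristic polynomial det(A - λI) = λ^2 - 2λ + 5 = 0.
Eigenvalues λ = 1 ± 2i (complex conjugate pair).
For λ=1+2i: an eigenvector is (-3,2) - i(1,-1) = (-3 - i, 2 + i).
A real fundamental pair from Re and Im of e^((1+2i)t)v: X_1 = e^(t)(cos(2t)·(-3,2) + sin(2t)·(1,-1)), X_2 = e^(t)(sin(2t)·(-3,2) - cos(2t)·(1,-1)).
General solution: K_1X_1 + K_2X_2.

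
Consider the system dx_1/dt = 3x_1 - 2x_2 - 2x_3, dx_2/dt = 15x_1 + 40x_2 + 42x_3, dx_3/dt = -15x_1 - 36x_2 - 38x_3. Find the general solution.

Coefficient matrix A = [[3, -2, -2], [15, 40, 42], [-15, -36, -38]].
det(A - λI) = 0 gives eigenvalues λ = 3, -2, 4.
For λ=3: eigenvector (1,3,-3).
For λ=-2: eigenvector (0,1,-1).
For λ=4: eigenvector (-2,2,-1).
General solution: c_1e^(3t)(1,3,-3) + c_2e^(-2t)(0,1,-1) + c_3e^(4t)(-2,2,-1).

x_1(t) = c_1e^(3t) - 2c_3e^(4t), x_2(t) = 3c_1e^(3t) + c_2e^(-2t) + 2c_3e^(4t), x_3(t) = -3c_1e^(3t) - c_2e^(-2t) - c_3e^(4t)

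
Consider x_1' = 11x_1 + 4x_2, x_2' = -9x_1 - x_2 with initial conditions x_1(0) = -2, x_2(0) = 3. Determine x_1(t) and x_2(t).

Coefficient matrix A = [[11, 4], [-9, -1]].
Characteristic polynomial det(A - λI) = λ^2 - 10λ + 25 = 0.
Single eigenvalue λ = 5 with algebraic multiplicity 2.
Eigenvector v = (2,-3); generalized eigenvector w with (A-λI)w=v is (-1,2).
General solution: e^(5t)[c_1·v + c_2·(t·v + w)].
Applying x_1(0)=-2, x_2(0)=3 gives c_1=-1, c_2=0.

x_1(t) = -2e^(5t), x_2(t) = 3e^(5t)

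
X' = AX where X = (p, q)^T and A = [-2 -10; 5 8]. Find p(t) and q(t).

p(t) = c_1e^(3t)sin(5t) - c_1e^(3t)cos(5t) - c_2e^(3t)sin(5t) - c_2e^(3t)cos(5t), q(t) = -c_1e^(3t)sin(5t) + c_2e^(3t)cos(5t)

Coefficient matrix A = [[-2, -10], [5, 8]].
Characteristic polynomial det(A - λI) = λ^2 - 6λ + 34 = 0.
Eigenvalues λ = 3 ± 5i (complex conjugate pair).
For λ=3+5i: an eigenvector is (-1,0) - i(1,-1) = (-1 - i, 0 + i).
A real fundamental pair from Re and Im of e^((3+5i)t)v: X_1 = e^(3t)(cos(5t)·(-1,0) + sin(5t)·(1,-1)), X_2 = e^(3t)(sin(5t)·(-1,0) - cos(5t)·(1,-1)).
General solution: c_1X_1 + c_2X_2.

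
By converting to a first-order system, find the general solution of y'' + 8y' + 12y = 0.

y(t) = c_1e^(-6t) + c_2e^(-2t)

Let x_1 = y, x_2 = y'. Then x_1' = x_2 and x_2' = -12x_1 - 8x_2.
A = [[0,1],[-12,-8]]; det(A-λI) = λ^2 + 8λ + 12.
Eigenvalues λ = -6, -2 with eigenvectors (1,-6), (1,-2).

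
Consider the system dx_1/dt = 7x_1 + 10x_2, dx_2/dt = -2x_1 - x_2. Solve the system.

Coefficient matrix A = [[7, 10], [-2, -1]].
Characteristic polynomial det(A - λI) = λ^2 - 6λ + 13 = 0.
Eigenvalues λ = 3 ± 2i (complex conjugate pair).
For λ=3+2i: an eigenvector is (-2,1) - i(1,0) = (-2 - i, 1).
A real fundamental pair from Re and Im of e^((3+2i)t)v: X_1 = e^(3t)(cos(2t)·(-2,1) + sin(2t)·(1,0)), X_2 = e^(3t)(sin(2t)·(-2,1) - cos(2t)·(1,0)).
General solution: c_1X_1 + c_2X_2.

x_1(t) = c_1e^(3t)sin(2t) - 2c_1e^(3t)cos(2t) - 2c_2e^(3t)sin(2t) - c_2e^(3t)cos(2t), x_2(t) = c_1e^(3t)cos(2t) + c_2e^(3t)sin(2t)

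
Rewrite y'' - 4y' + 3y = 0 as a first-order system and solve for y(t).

y(t) = c_1e^(3t) + c_2e^(t)

Let x_1 = y, x_2 = y'. Then x_1' = x_2 and x_2' = -3x_1 + 4x_2.
A = [[0,1],[-3,4]]; det(A-λI) = λ^2 - 4λ + 3.
Eigenvalues λ = 3, 1 with eigenvectors (1,3), (1,1).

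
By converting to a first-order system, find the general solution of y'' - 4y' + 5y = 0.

Let x_1 = y, x_2 = y'. Then x_1' = x_2 and x_2' = -5x_1 + 4x_2.
A = [[0,1],[-5,4]]; det(A-λI) = λ^2 - 4λ + 5.
Eigenvalues λ = 2 ± i.

y(t) = K_1e^(2t)cos(t) + K_2e^(2t)sin(t)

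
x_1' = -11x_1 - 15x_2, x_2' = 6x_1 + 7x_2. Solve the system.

Coefficient matrix A = [[-11, -15], [6, 7]].
Characteristic polynomial det(A - λI) = λ^2 + 4λ + 13 = 0.
Eigenvalues λ = -2 ± 3i (complex conjugate pair).
For λ=-2+3i: an eigenvector is (-1,1) - i(-2,1) = (-1 + 2i, 1 - i).
A real fundamental pair from Re and Im of e^((-2+3i)t)v: X_1 = e^(-2t)(cos(3t)·(-1,1) + sin(3t)·(-2,1)), X_2 = e^(-2t)(sin(3t)·(-1,1) - cos(3t)·(-2,1)).
General solution: K_1X_1 + K_2X_2.

x_1(t) = -2K_1e^(-2t)sin(3t) - K_1e^(-2t)cos(3t) - K_2e^(-2t)sin(3t) + 2K_2e^(-2t)cos(3t), x_2(t) = K_1e^(-2t)sin(3t) + K_1e^(-2t)cos(3t) + K_2e^(-2t)sin(3t) - K_2e^(-2t)cos(3t)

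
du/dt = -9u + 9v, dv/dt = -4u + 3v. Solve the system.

u(t) = -3K_1e^(-3t) - 3K_2te^(-3t) + 2K_2e^(-3t), v(t) = -2K_1e^(-3t) - 2K_2te^(-3t) + K_2e^(-3t)

Coefficient matrix A = [[-9, 9], [-4, 3]].
Characteristic polynomial det(A - λI) = λ^2 + 6λ + 9 = 0.
Single eigenvalue λ = -3 with algebraic multiplicity 2.
Eigenvector v = (-3,-2); generalized eigenvector w with (A-λI)w=v is (2,1).
General solution: e^(-3t)[K_1·v + K_2·(t·v + w)].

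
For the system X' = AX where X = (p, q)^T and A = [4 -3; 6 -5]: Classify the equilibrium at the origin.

saddle

A = [[4,-3],[6,-5]]; det(A-λI) = λ^2 + λ - 2.
λ = 1, -2: opposite signs.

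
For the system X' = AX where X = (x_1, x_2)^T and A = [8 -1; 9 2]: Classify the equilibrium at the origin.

unstable improper node

A = [[8,-1],[9,2]]; det(A-λI) = λ^2 - 10λ + 25.
repeated λ = 5 with a single eigenvector.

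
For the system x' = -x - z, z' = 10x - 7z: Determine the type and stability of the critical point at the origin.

stable spiral

A = [[-1,-1],[10,-7]]; det(A-λI) = λ^2 + 8λ + 17.
λ = -4 ± i: negative real part.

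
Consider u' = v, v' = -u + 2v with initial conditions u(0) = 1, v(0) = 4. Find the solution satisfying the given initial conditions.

Coefficient matrix A = [[0, 1], [-1, 2]].
Characteristic polynomial det(A - λI) = λ^2 - 2λ + 1 = 0.
Single eigenvalue λ = 1 with algebraic multiplicity 2.
Eigenvector v = (-1,-1); generalized eigenvector w with (A-λI)w=v is (-2,-3).
General solution: e^(t)[K_1·v + K_2·(t·v + w)].
Applying u(0)=1, v(0)=4 gives K_1=5, K_2=-3.

u(t) = 3te^(t) + e^(t), v(t) = 3te^(t) + 4e^(t)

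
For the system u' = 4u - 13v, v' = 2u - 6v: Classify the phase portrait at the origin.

stable spiral

A = [[4,-13],[2,-6]]; det(A-λI) = λ^2 + 2λ + 2.
λ = -1 ± i: negative real part.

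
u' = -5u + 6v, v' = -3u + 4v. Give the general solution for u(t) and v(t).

Coefficient matrix A = [[-5, 6], [-3, 4]].
Characteristic polynomial det(A - λI) = λ^2 + λ - 2 = 0.
Eigenvalues λ = -2, 1.
For λ=-2: (A-λI) row 1 is [-3, 6], so an eigenvector is (2, 1).
For λ=1: (A-λI) row 1 is [-6, 6], so an eigenvector is (-1, -1).
General solution: K_1e^(-2t)(2,1) + K_2e^(t)(-1,-1).

u(t) = 2K_1e^(-2t) - K_2e^(t), v(t) = K_1e^(-2t) - K_2e^(t)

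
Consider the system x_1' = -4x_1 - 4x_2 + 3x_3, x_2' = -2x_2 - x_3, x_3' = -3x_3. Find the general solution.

Coefficient matrix A = [[-4, -4, 3], [0, -2, -1], [0, 0, -3]].
det(A - λI) = 0 gives eigenvalues λ = -4, -3, -2.
For λ=-4: eigenvector (1,0,0).
For λ=-3: eigenvector (-1,1,1).
For λ=-2: eigenvector (-2,1,0).
General solution: c_1e^(-4t)(1,0,0) + c_2e^(-3t)(-1,1,1) + c_3e^(-2t)(-2,1,0).

x_1(t) = c_1e^(-4t) - c_2e^(-3t) - 2c_3e^(-2t), x_2(t) = c_2e^(-3t) + c_3e^(-2t), x_3(t) = c_2e^(-3t)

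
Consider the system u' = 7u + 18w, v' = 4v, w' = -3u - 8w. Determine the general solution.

Coefficient matrix A = [[7, 0, 18], [0, 4, 0], [-3, 0, -8]].
det(A - λI) = 0 gives eigenvalues λ = -2, 4, 1.
For λ=-2: eigenvector (-2,0,1).
For λ=4: eigenvector (0,1,0).
For λ=1: eigenvector (3,0,-1).
General solution: C_1e^(-2t)(-2,0,1) + C_2e^(4t)(0,1,0) + C_3e^(t)(3,0,-1).

u(t) = -2C_1e^(-2t) + 3C_3e^(t), v(t) = C_2e^(4t), w(t) = C_1e^(-2t) - C_3e^(t)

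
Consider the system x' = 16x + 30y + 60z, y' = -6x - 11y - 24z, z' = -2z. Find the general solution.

x(t) = 5c_1e^(4t) - 2c_2e^(t) - 10c_3e^(-2t), y(t) = -2c_1e^(4t) + c_2e^(t) + 4c_3e^(-2t), z(t) = c_3e^(-2t)

Coefficient matrix A = [[16, 30, 60], [-6, -11, -24], [0, 0, -2]].
det(A - λI) = 0 gives eigenvalues λ = 4, 1, -2.
For λ=4: eigenvector (5,-2,0).
For λ=1: eigenvector (-2,1,0).
For λ=-2: eigenvector (-10,4,1).
General solution: c_1e^(4t)(5,-2,0) + c_2e^(t)(-2,1,0) + c_3e^(-2t)(-10,4,1).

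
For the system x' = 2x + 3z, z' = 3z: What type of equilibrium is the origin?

A = [[2,3],[0,3]]; det(A-λI) = λ^2 - 5λ + 6.
λ = 2, 3: both positive.

unstable node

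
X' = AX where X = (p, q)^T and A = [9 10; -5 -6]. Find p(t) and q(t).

Coefficient matrix A = [[9, 10], [-5, -6]].
Characteristic polynomial det(A - λI) = λ^2 - 3λ - 4 = 0.
Eigenvalues λ = 4, -1.
For λ=4: (A-λI) row 1 is [5, 10], so an eigenvector is (-2, 1).
For λ=-1: (A-λI) row 1 is [10, 10], so an eigenvector is (1, -1).
General solution: K_1e^(4t)(-2,1) + K_2e^(-t)(1,-1).

p(t) = -2K_1e^(4t) + K_2e^(-t), q(t) = K_1e^(4t) - K_2e^(-t)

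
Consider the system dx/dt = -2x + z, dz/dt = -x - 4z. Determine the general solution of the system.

x(t) = c_1e^(-3t) + c_2te^(-3t) + 2c_2e^(-3t), z(t) = -c_1e^(-3t) - c_2te^(-3t) - c_2e^(-3t)

Coefficient matrix A = [[-2, 1], [-1, -4]].
Characteristic polynomial det(A - λI) = λ^2 + 6λ + 9 = 0.
Single eigenvalue λ = -3 with algebraic multiplicity 2.
Eigenvector v = (1,-1); generalized eigenvector w with (A-λI)w=v is (2,-1).
General solution: e^(-3t)[c_1·v + c_2·(t·v + w)].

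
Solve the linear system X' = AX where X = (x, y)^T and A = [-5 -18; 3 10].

Coefficient matrix A = [[-5, -18], [3, 10]].
Characteristic polynomial det(A - λI) = λ^2 - 5λ + 4 = 0.
Eigenvalues λ = 4, 1.
For λ=4: (A-λI) row 1 is [-9, -18], so an eigenvector is (-2, 1).
For λ=1: (A-λI) row 1 is [-6, -18], so an eigenvector is (3, -1).
General solution: C_1e^(4t)(-2,1) + C_2e^(t)(3,-1).

x(t) = -2C_1e^(4t) + 3C_2e^(t), y(t) = C_1e^(4t) - C_2e^(t)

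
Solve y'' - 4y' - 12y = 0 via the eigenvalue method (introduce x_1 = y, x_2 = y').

Let x_1 = y, x_2 = y'. Then x_1' = x_2 and x_2' = 12x_1 + 4x_2.
A = [[0,1],[12,4]]; det(A-λI) = λ^2 - 4λ - 12.
Eigenvalues λ = -2, 6 with eigenvectors (1,-2), (1,6).

y(t) = c_1e^(-2t) + c_2e^(6t)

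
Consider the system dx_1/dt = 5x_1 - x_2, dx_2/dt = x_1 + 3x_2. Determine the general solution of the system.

x_1(t) = C_1e^(4t) + C_2te^(4t) + 2C_2e^(4t), x_2(t) = C_1e^(4t) + C_2te^(4t) + C_2e^(4t)

Coefficient matrix A = [[5, -1], [1, 3]].
Characteristic polynomial det(A - λI) = λ^2 - 8λ + 16 = 0.
Single eigenvalue λ = 4 with algebraic multiplicity 2.
Eigenvector v = (1,1); generalized eigenvector w with (A-λI)w=v is (2,1).
General solution: e^(4t)[C_1·v + C_2·(t·v + w)].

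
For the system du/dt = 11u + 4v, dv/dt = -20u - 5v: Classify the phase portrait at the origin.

A = [[11,4],[-20,-5]]; det(A-λI) = λ^2 - 6λ + 25.
λ = 3 ± 4i: positive real part.

unstable spiral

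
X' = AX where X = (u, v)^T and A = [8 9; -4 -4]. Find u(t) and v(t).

Coefficient matrix A = [[8, 9], [-4, -4]].
Characteristic polynomial det(A - λI) = λ^2 - 4λ + 4 = 0.
Single eigenvalue λ = 2 with algebraic multiplicity 2.
Eigenvector v = (3,-2); generalized eigenvector w with (A-λI)w=v is (-1,1).
General solution: e^(2t)[K_1·v + K_2·(t·v + w)].

u(t) = 3K_1e^(2t) + 3K_2te^(2t) - K_2e^(2t), v(t) = -2K_1e^(2t) - 2K_2te^(2t) + K_2e^(2t)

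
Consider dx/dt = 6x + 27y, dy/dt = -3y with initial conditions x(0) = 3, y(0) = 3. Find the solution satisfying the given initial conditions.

x(t) = 12e^(6t) - 9e^(-3t), y(t) = 3e^(-3t)

Coefficient matrix A = [[6, 27], [0, -3]].
Characteristic polynomial det(A - λI) = λ^2 - 3λ - 18 = 0.
Eigenvalues λ = 6, -3.
For λ=6: (A-λI) row 1 is [0, 27], so an eigenvector is (-1, 0).
For λ=-3: (A-λI) row 1 is [9, 27], so an eigenvector is (-3, 1).
General solution: K_1e^(6t)(-1,0) + K_2e^(-3t)(-3,1).
Applying x(0)=3, y(0)=3 gives K_1=-12, K_2=3.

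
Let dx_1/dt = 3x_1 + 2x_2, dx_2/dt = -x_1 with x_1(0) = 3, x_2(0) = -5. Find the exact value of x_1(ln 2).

-2

A = [[3,2],[-1,0]]; eigenvalues λ = 1, 2.
Eigenvectors: (-1,1) for λ=1, (2,-1) for λ=2.
From the initial condition, c_1 = -7, c_2 = -2.
x_1(ln 2) = (-7)(2^1)(-1) + (-2)(2^2)(2) = -2.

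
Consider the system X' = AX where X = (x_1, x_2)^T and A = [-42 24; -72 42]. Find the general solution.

x_1(t) = -C_1e^(6t) - 2C_2e^(-6t), x_2(t) = -2C_1e^(6t) - 3C_2e^(-6t)

Coefficient matrix A = [[-42, 24], [-72, 42]].
Characteristic polynomial det(A - λI) = λ^2 - 36 = 0.
Eigenvalues λ = 6, -6.
For λ=6: (A-λI) row 1 is [-48, 24], so an eigenvector is (-1, -2).
For λ=-6: (A-λI) row 1 is [-36, 24], so an eigenvector is (-2, -3).
General solution: C_1e^(6t)(-1,-2) + C_2e^(-6t)(-2,-3).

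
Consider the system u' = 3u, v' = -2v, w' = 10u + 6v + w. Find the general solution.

Coefficient matrix A = [[3, 0, 0], [0, -2, 0], [10, 6, 1]].
det(A - λI) = 0 gives eigenvalues λ = 3, -2, 1.
For λ=3: eigenvector (1,0,5).
For λ=-2: eigenvector (0,1,-2).
For λ=1: eigenvector (0,0,1).
General solution: C_1e^(3t)(1,0,5) + C_2e^(-2t)(0,1,-2) + C_3e^(t)(0,0,1).

u(t) = C_1e^(3t), v(t) = C_2e^(-2t), w(t) = 5C_1e^(3t) - 2C_2e^(-2t) + C_3e^(t)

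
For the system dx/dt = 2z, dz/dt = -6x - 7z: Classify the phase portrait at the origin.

A = [[0,2],[-6,-7]]; det(A-λI) = λ^2 + 7λ + 12.
λ = -4, -3: both negative.

stable node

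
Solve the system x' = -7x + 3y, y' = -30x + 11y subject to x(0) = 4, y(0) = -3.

Coefficient matrix A = [[-7, 3], [-30, 11]].
Characteristic polynomial det(A - λI) = λ^2 - 4λ + 13 = 0.
Eigenvalues λ = 2 ± 3i (complex conjugate pair).
For λ=2+3i: an eigenvector is (0,-1) - i(-1,-3) = (0 + i, -1 + 3i).
A real fundamental pair from Re and Im of e^((2+3i)t)v: X_1 = e^(2t)(cos(3t)·(0,-1) + sin(3t)·(-1,-3)), X_2 = e^(2t)(sin(3t)·(0,-1) - cos(3t)·(-1,-3)).
General solution: C_1X_1 + C_2X_2.
Applying x(0)=4, y(0)=-3 gives C_1=15, C_2=4.

x(t) = -15e^(2t)sin(3t) + 4e^(2t)cos(3t), y(t) = -49e^(2t)sin(3t) - 3e^(2t)cos(3t)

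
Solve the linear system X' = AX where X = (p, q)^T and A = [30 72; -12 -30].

Coefficient matrix A = [[30, 72], [-12, -30]].
Characteristic polynomial det(A - λI) = λ^2 - 36 = 0.
Eigenvalues λ = 6, -6.
For λ=6: (A-λI) row 1 is [24, 72], so an eigenvector is (3, -1).
For λ=-6: (A-λI) row 1 is [36, 72], so an eigenvector is (-2, 1).
General solution: K_1e^(6t)(3,-1) + K_2e^(-6t)(-2,1).

p(t) = 3K_1e^(6t) - 2K_2e^(-6t), q(t) = -K_1e^(6t) + K_2e^(-6t)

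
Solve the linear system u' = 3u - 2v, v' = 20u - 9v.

u(t) = -c_1e^(-3t)cos(2t) - c_2e^(-3t)sin(2t), v(t) = -c_1e^(-3t)sin(2t) - 3c_1e^(-3t)cos(2t) - 3c_2e^(-3t)sin(2t) + c_2e^(-3t)cos(2t)

Coefficient matrix A = [[3, -2], [20, -9]].
Characteristic polynomial det(A - λI) = λ^2 + 6λ + 13 = 0.
Eigenvalues λ = -3 ± 2i (complex conjugate pair).
For λ=-3+2i: an eigenvector is (-1,-3) - i(0,-1) = (-1, -3 + i).
A real fundamental pair from Re and Im of e^((-3+2i)t)v: X_1 = e^(-3t)(cos(2t)·(-1,-3) + sin(2t)·(0,-1)), X_2 = e^(-3t)(sin(2t)·(-1,-3) - cos(2t)·(0,-1)).
General solution: c_1X_1 + c_2X_2.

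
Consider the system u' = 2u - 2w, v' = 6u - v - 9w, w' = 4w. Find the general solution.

u(t) = -c_1e^(2t) - c_3e^(4t), v(t) = -2c_1e^(2t) + c_2e^(-t) - 3c_3e^(4t), w(t) = c_3e^(4t)

Coefficient matrix A = [[2, 0, -2], [6, -1, -9], [0, 0, 4]].
det(A - λI) = 0 gives eigenvalues λ = 2, -1, 4.
For λ=2: eigenvector (-1,-2,0).
For λ=-1: eigenvector (0,1,0).
For λ=4: eigenvector (-1,-3,1).
General solution: c_1e^(2t)(-1,-2,0) + c_2e^(-t)(0,1,0) + c_3e^(4t)(-1,-3,1).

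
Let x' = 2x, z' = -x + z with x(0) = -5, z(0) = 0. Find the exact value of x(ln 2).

-20

A = [[2,0],[-1,1]]; eigenvalues λ = 2, 1.
Eigenvectors: (-1,1) for λ=2, (0,1) for λ=1.
From the initial condition, c_1 = 5, c_2 = -5.
x(ln 2) = (5)(2^2)(-1) + (-5)(2^1)(0) = -20.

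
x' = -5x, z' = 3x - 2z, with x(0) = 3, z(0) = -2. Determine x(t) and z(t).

Coefficient matrix A = [[-5, 0], [3, -2]].
Characteristic polynomial det(A - λI) = λ^2 + 7λ + 10 = 0.
Eigenvalues λ = -5, -2.
For λ=-5: (A-λI) row 2 is [3, 3], so an eigenvector is (1, -1).
For λ=-2: (A-λI) row 1 is [-3, 0], so an eigenvector is (0, 1).
General solution: C_1e^(-5t)(1,-1) + C_2e^(-2t)(0,1).
Applying x(0)=3, z(0)=-2 gives C_1=3, C_2=1.

x(t) = 3e^(-5t), z(t) = e^(-2t) - 3e^(-5t)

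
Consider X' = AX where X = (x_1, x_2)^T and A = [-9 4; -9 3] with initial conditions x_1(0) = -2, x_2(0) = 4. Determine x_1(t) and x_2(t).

x_1(t) = 28te^(-3t) - 2e^(-3t), x_2(t) = 42te^(-3t) + 4e^(-3t)

Coefficient matrix A = [[-9, 4], [-9, 3]].
Characteristic polynomial det(A - λI) = λ^2 + 6λ + 9 = 0.
Single eigenvalue λ = -3 with algebraic multiplicity 2.
Eigenvector v = (-2,-3); generalized eigenvector w with (A-λI)w=v is (-1,-2).
General solution: e^(-3t)[c_1·v + c_2·(t·v + w)].
Applying x_1(0)=-2, x_2(0)=4 gives c_1=8, c_2=-14.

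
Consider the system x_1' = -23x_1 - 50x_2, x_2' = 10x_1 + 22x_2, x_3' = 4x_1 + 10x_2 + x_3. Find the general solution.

Coefficient matrix A = [[-23, -50, 0], [10, 22, 0], [4, 10, 1]].
det(A - λI) = 0 gives eigenvalues λ = 2, -3, 1.
For λ=2: eigenvector (-2,1,2).
For λ=-3: eigenvector (5,-2,0).
For λ=1: eigenvector (0,0,1).
General solution: c_1e^(2t)(-2,1,2) + c_2e^(-3t)(5,-2,0) + c_3e^(t)(0,0,1).

x_1(t) = -2c_1e^(2t) + 5c_2e^(-3t), x_2(t) = c_1e^(2t) - 2c_2e^(-3t), x_3(t) = 2c_1e^(2t) + c_3e^(t)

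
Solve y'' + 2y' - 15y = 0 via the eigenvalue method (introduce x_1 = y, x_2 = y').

y(t) = c_1e^(-5t) + c_2e^(3t)

Let x_1 = y, x_2 = y'. Then x_1' = x_2 and x_2' = 15x_1 - 2x_2.
A = [[0,1],[15,-2]]; det(A-λI) = λ^2 + 2λ - 15.
Eigenvalues λ = -5, 3 with eigenvectors (1,-5), (1,3).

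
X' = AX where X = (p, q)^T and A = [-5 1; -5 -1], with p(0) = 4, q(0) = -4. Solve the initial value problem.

Coefficient matrix A = [[-5, 1], [-5, -1]].
Characteristic polynomial det(A - λI) = λ^2 + 6λ + 10 = 0.
Eigenvalues λ = -3 ± i (complex conjugate pair).
For λ=-3+i: an eigenvector is (1,2) - i(0,-1) = (1, 2 + i).
A real fundamental pair from Re and Im of e^((-3+i)t)v: X_1 = e^(-3t)(cos(t)·(1,2) + sin(t)·(0,-1)), X_2 = e^(-3t)(sin(t)·(1,2) - cos(t)·(0,-1)).
General solution: K_1X_1 + K_2X_2.
Applying p(0)=4, q(0)=-4 gives K_1=4, K_2=-12.

p(t) = -12e^(-3t)sin(t) + 4e^(-3t)cos(t), q(t) = -28e^(-3t)sin(t) - 4e^(-3t)cos(t)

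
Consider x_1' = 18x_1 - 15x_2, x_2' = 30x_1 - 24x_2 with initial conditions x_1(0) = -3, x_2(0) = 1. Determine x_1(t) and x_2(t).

Coefficient matrix A = [[18, -15], [30, -24]].
Characteristic polynomial det(A - λI) = λ^2 + 6λ + 18 = 0.
Eigenvalues λ = -3 ± 3i (complex conjugate pair).
For λ=-3+3i: an eigenvector is (-1,-1) - i(-2,-3) = (-1 + 2i, -1 + 3i).
A real fundamental pair from Re and Im of e^((-3+3i)t)v: X_1 = e^(-3t)(cos(3t)·(-1,-1) + sin(3t)·(-2,-3)), X_2 = e^(-3t)(sin(3t)·(-1,-1) - cos(3t)·(-2,-3)).
General solution: K_1X_1 + K_2X_2.
Applying x_1(0)=-3, x_2(0)=1 gives K_1=11, K_2=4.

x_1(t) = -26e^(-3t)sin(3t) - 3e^(-3t)cos(3t), x_2(t) = -37e^(-3t)sin(3t) + e^(-3t)cos(3t)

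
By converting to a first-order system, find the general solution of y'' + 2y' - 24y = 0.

y(t) = c_1e^(4t) + c_2e^(-6t)

Let x_1 = y, x_2 = y'. Then x_1' = x_2 and x_2' = 24x_1 - 2x_2.
A = [[0,1],[24,-2]]; det(A-λI) = λ^2 + 2λ - 24.
Eigenvalues λ = 4, -6 with eigenvectors (1,4), (1,-6).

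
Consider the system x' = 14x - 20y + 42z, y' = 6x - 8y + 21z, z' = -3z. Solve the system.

x(t) = -5K_1e^(2t) + 2K_2e^(4t) - 6K_3e^(-3t), y(t) = -3K_1e^(2t) + K_2e^(4t) - 3K_3e^(-3t), z(t) = K_3e^(-3t)

Coefficient matrix A = [[14, -20, 42], [6, -8, 21], [0, 0, -3]].
det(A - λI) = 0 gives eigenvalues λ = 2, 4, -3.
For λ=2: eigenvector (-5,-3,0).
For λ=4: eigenvector (2,1,0).
For λ=-3: eigenvector (-6,-3,1).
General solution: K_1e^(2t)(-5,-3,0) + K_2e^(4t)(2,1,0) + K_3e^(-3t)(-6,-3,1).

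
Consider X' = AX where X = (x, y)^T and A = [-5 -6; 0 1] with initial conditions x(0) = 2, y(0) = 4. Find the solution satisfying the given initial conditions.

x(t) = -4e^(t) + 6e^(-5t), y(t) = 4e^(t)

Coefficient matrix A = [[-5, -6], [0, 1]].
Characteristic polynomial det(A - λI) = λ^2 + 4λ - 5 = 0.
Eigenvalues λ = 1, -5.
For λ=1: (A-λI) row 1 is [-6, -6], so an eigenvector is (1, -1).
For λ=-5: (A-λI) row 1 is [0, -6], so an eigenvector is (-1, 0).
General solution: c_1e^(t)(1,-1) + c_2e^(-5t)(-1,0).
Applying x(0)=2, y(0)=4 gives c_1=-4, c_2=-6.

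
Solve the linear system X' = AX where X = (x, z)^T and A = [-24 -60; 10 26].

Coefficient matrix A = [[-24, -60], [10, 26]].
Characteristic polynomial det(A - λI) = λ^2 - 2λ - 24 = 0.
Eigenvalues λ = 6, -4.
For λ=6: (A-λI) row 1 is [-30, -60], so an eigenvector is (-2, 1).
For λ=-4: (A-λI) row 1 is [-20, -60], so an eigenvector is (3, -1).
General solution: C_1e^(6t)(-2,1) + C_2e^(-4t)(3,-1).

x(t) = -2C_1e^(6t) + 3C_2e^(-4t), z(t) = C_1e^(6t) - C_2e^(-4t)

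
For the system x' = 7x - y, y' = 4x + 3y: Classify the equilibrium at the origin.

unstable improper node

A = [[7,-1],[4,3]]; det(A-λI) = λ^2 - 10λ + 25.
repeated λ = 5 with a single eigenvector.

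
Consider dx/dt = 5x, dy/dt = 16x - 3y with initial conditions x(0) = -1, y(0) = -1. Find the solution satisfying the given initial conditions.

x(t) = -e^(5t), y(t) = -2e^(5t) + e^(-3t)

Coefficient matrix A = [[5, 0], [16, -3]].
Characteristic polynomial det(A - λI) = λ^2 - 2λ - 15 = 0.
Eigenvalues λ = 5, -3.
For λ=5: (A-λI) row 2 is [16, -8], so an eigenvector is (1, 2).
For λ=-3: (A-λI) row 1 is [8, 0], so an eigenvector is (0, -1).
General solution: K_1e^(5t)(1,2) + K_2e^(-3t)(0,-1).
Applying x(0)=-1, y(0)=-1 gives K_1=-1, K_2=-1.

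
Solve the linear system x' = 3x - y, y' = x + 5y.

Coefficient matrix A = [[3, -1], [1, 5]].
Characteristic polynomial det(A - λI) = λ^2 - 8λ + 16 = 0.
Single eigenvalue λ = 4 with algebraic multiplicity 2.
Eigenvector v = (1,-1); generalized eigenvector w with (A-λI)w=v is (-2,1).
General solution: e^(4t)[C_1·v + C_2·(t·v + w)].

x(t) = C_1e^(4t) + C_2te^(4t) - 2C_2e^(4t), y(t) = -C_1e^(4t) - C_2te^(4t) + C_2e^(4t)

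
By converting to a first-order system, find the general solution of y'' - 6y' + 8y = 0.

Let x_1 = y, x_2 = y'. Then x_1' = x_2 and x_2' = -8x_1 + 6x_2.
A = [[0,1],[-8,6]]; det(A-λI) = λ^2 - 6λ + 8.
Eigenvalues λ = 4, 2 with eigenvectors (1,4), (1,2).

y(t) = K_1e^(4t) + K_2e^(2t)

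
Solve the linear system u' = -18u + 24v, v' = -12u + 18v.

Coefficient matrix A = [[-18, 24], [-12, 18]].
Characteristic polynomial det(A - λI) = λ^2 - 36 = 0.
Eigenvalues λ = 6, -6.
For λ=6: (A-λI) row 1 is [-24, 24], so an eigenvector is (-1, -1).
For λ=-6: (A-λI) row 1 is [-12, 24], so an eigenvector is (2, 1).
General solution: C_1e^(6t)(-1,-1) + C_2e^(-6t)(2,1).

u(t) = -C_1e^(6t) + 2C_2e^(-6t), v(t) = -C_1e^(6t) + C_2e^(-6t)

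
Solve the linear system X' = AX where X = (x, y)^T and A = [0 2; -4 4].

Coefficient matrix A = [[0, 2], [-4, 4]].
Characteristic polynomial det(A - λI) = λ^2 - 4λ + 8 = 0.
Eigenvalues λ = 2 ± 2i (complex conjugate pair).
For λ=2+2i: an eigenvector is (-1,-1) - i(0,1) = (-1, -1 - i).
A real fundamental pair from Re and Im of e^((2+2i)t)v: X_1 = e^(2t)(cos(2t)·(-1,-1) + sin(2t)·(0,1)), X_2 = e^(2t)(sin(2t)·(-1,-1) - cos(2t)·(0,1)).
General solution: c_1X_1 + c_2X_2.

x(t) = -c_1e^(2t)cos(2t) - c_2e^(2t)sin(2t), y(t) = c_1e^(2t)sin(2t) - c_1e^(2t)cos(2t) - c_2e^(2t)sin(2t) - c_2e^(2t)cos(2t)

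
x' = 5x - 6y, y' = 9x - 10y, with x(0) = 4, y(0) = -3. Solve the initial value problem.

Coefficient matrix A = [[5, -6], [9, -10]].
Characteristic polynomial det(A - λI) = λ^2 + 5λ + 4 = 0.
Eigenvalues λ = -1, -4.
For λ=-1: (A-λI) row 1 is [6, -6], so an eigenvector is (1, 1).
For λ=-4: (A-λI) row 1 is [9, -6], so an eigenvector is (-2, -3).
General solution: C_1e^(-t)(1,1) + C_2e^(-4t)(-2,-3).
Applying x(0)=4, y(0)=-3 gives C_1=18, C_2=7.

x(t) = 18e^(-t) - 14e^(-4t), y(t) = 18e^(-t) - 21e^(-4t)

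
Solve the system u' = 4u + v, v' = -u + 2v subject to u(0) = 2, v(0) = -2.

Coefficient matrix A = [[4, 1], [-1, 2]].
Characteristic polynomial det(A - λI) = λ^2 - 6λ + 9 = 0.
Single eigenvalue λ = 3 with algebraic multiplicity 2.
Eigenvector v = (1,-1); generalized eigenvector w with (A-λI)w=v is (2,-1).
General solution: e^(3t)[C_1·v + C_2·(t·v + w)].
Applying u(0)=2, v(0)=-2 gives C_1=2, C_2=0.

u(t) = 2e^(3t), v(t) = -2e^(3t)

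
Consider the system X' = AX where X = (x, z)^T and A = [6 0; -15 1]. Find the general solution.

x(t) = -c_1e^(6t), z(t) = 3c_1e^(6t) - c_2e^(t)

Coefficient matrix A = [[6, 0], [-15, 1]].
Characteristic polynomial det(A - λI) = λ^2 - 7λ + 6 = 0.
Eigenvalues λ = 6, 1.
For λ=6: (A-λI) row 2 is [-15, -5], so an eigenvector is (-1, 3).
For λ=1: (A-λI) row 1 is [5, 0], so an eigenvector is (0, -1).
General solution: c_1e^(6t)(-1,3) + c_2e^(t)(0,-1).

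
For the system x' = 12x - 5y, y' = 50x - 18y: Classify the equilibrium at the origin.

A = [[12,-5],[50,-18]]; det(A-λI) = λ^2 + 6λ + 34.
λ = -3 ± 5i: negative real part.

stable spiral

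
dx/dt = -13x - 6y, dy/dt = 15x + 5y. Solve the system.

Coefficient matrix A = [[-13, -6], [15, 5]].
Characteristic polynomial det(A - λI) = λ^2 + 8λ + 25 = 0.
Eigenvalues λ = -4 ± 3i (complex conjugate pair).
For λ=-4+3i: an eigenvector is (1,-1) - i(-1,2) = (1 + i, -1 - 2i).
A real fundamental pair from Re and Im of e^((-4+3i)t)v: X_1 = e^(-4t)(cos(3t)·(1,-1) + sin(3t)·(-1,2)), X_2 = e^(-4t)(sin(3t)·(1,-1) - cos(3t)·(-1,2)).
General solution: C_1X_1 + C_2X_2.

x(t) = -C_1e^(-4t)sin(3t) + C_1e^(-4t)cos(3t) + C_2e^(-4t)sin(3t) + C_2e^(-4t)cos(3t), y(t) = 2C_1e^(-4t)sin(3t) - C_1e^(-4t)cos(3t) - C_2e^(-4t)sin(3t) - 2C_2e^(-4t)cos(3t)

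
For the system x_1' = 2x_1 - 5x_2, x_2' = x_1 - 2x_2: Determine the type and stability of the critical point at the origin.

center

A = [[2,-5],[1,-2]]; det(A-λI) = λ^2 + 1.
λ = 0 ± i: zero real part.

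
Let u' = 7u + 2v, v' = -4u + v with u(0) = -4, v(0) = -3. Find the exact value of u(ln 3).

A = [[7,2],[-4,1]]; eigenvalues λ = 3, 5.
Eigenvectors: (-1,2) for λ=3, (1,-1) for λ=5.
From the initial condition, c_1 = -7, c_2 = -11.
u(ln 3) = (-7)(3^3)(-1) + (-11)(3^5)(1) = -2484.

-2484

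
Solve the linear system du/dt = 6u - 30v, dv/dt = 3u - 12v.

u(t) = -3C_1e^(-3t)sin(3t) - C_1e^(-3t)cos(3t) - C_2e^(-3t)sin(3t) + 3C_2e^(-3t)cos(3t), v(t) = -C_1e^(-3t)sin(3t) + C_2e^(-3t)cos(3t)

Coefficient matrix A = [[6, -30], [3, -12]].
Characteristic polynomial det(A - λI) = λ^2 + 6λ + 18 = 0.
Eigenvalues λ = -3 ± 3i (complex conjugate pair).
For λ=-3+3i: an eigenvector is (-1,0) - i(-3,-1) = (-1 + 3i, 0 + i).
A real fundamental pair from Re and Im of e^((-3+3i)t)v: X_1 = e^(-3t)(cos(3t)·(-1,0) + sin(3t)·(-3,-1)), X_2 = e^(-3t)(sin(3t)·(-1,0) - cos(3t)·(-3,-1)).
General solution: C_1X_1 + C_2X_2.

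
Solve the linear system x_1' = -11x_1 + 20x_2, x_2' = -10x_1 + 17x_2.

x_1(t) = -c_1e^(3t)sin(2t) + 3c_1e^(3t)cos(2t) + 3c_2e^(3t)sin(2t) + c_2e^(3t)cos(2t), x_2(t) = -c_1e^(3t)sin(2t) + 2c_1e^(3t)cos(2t) + 2c_2e^(3t)sin(2t) + c_2e^(3t)cos(2t)

Coefficient matrix A = [[-11, 20], [-10, 17]].
Characteristic polynomial det(A - λI) = λ^2 - 6λ + 13 = 0.
Eigenvalues λ = 3 ± 2i (complex conjugate pair).
For λ=3+2i: an eigenvector is (3,2) - i(-1,-1) = (3 + i, 2 + i).
A real fundamental pair from Re and Im of e^((3+2i)t)v: X_1 = e^(3t)(cos(2t)·(3,2) + sin(2t)·(-1,-1)), X_2 = e^(3t)(sin(2t)·(3,2) - cos(2t)·(-1,-1)).
General solution: c_1X_1 + c_2X_2.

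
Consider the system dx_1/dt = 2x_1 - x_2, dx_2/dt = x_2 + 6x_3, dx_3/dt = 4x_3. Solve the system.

x_1(t) = K_1e^(2t) + K_2e^(t) - K_3e^(4t), x_2(t) = K_2e^(t) + 2K_3e^(4t), x_3(t) = K_3e^(4t)

Coefficient matrix A = [[2, -1, 0], [0, 1, 6], [0, 0, 4]].
det(A - λI) = 0 gives eigenvalues λ = 2, 1, 4.
For λ=2: eigenvector (1,0,0).
For λ=1: eigenvector (1,1,0).
For λ=4: eigenvector (-1,2,1).
General solution: K_1e^(2t)(1,0,0) + K_2e^(t)(1,1,0) + K_3e^(4t)(-1,2,1).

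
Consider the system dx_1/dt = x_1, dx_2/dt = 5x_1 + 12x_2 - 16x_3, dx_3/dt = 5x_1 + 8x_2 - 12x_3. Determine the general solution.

Coefficient matrix A = [[1, 0, 0], [5, 12, -16], [5, 8, -12]].
det(A - λI) = 0 gives eigenvalues λ = 1, 4, -4.
For λ=1: eigenvector (1,1,1).
For λ=4: eigenvector (0,2,1).
For λ=-4: eigenvector (0,1,1).
General solution: C_1e^(t)(1,1,1) + C_2e^(4t)(0,2,1) + C_3e^(-4t)(0,1,1).

x_1(t) = C_1e^(t), x_2(t) = C_1e^(t) + 2C_2e^(4t) + C_3e^(-4t), x_3(t) = C_1e^(t) + C_2e^(4t) + C_3e^(-4t)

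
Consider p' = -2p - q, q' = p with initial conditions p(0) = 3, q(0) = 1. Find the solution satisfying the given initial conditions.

Coefficient matrix A = [[-2, -1], [1, 0]].
Characteristic polynomial det(A - λI) = λ^2 + 2λ + 1 = 0.
Single eigenvalue λ = -1 with algebraic multiplicity 2.
Eigenvector v = (1,-1); generalized eigenvector w with (A-λI)w=v is (2,-3).
General solution: e^(-t)[K_1·v + K_2·(t·v + w)].
Applying p(0)=3, q(0)=1 gives K_1=11, K_2=-4.

p(t) = -4te^(-t) + 3e^(-t), q(t) = 4te^(-t) + e^(-t)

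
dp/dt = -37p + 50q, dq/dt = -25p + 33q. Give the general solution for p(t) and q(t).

Coefficient matrix A = [[-37, 50], [-25, 33]].
Characteristic polynomial det(A - λI) = λ^2 + 4λ + 29 = 0.
Eigenvalues λ = -2 ± 5i (complex conjugate pair).
For λ=-2+5i: an eigenvector is (-1,-1) - i(-3,-2) = (-1 + 3i, -1 + 2i).
A real fundamental pair from Re and Im of e^((-2+5i)t)v: X_1 = e^(-2t)(cos(5t)·(-1,-1) + sin(5t)·(-3,-2)), X_2 = e^(-2t)(sin(5t)·(-1,-1) - cos(5t)·(-3,-2)).
General solution: C_1X_1 + C_2X_2.

p(t) = -3C_1e^(-2t)sin(5t) - C_1e^(-2t)cos(5t) - C_2e^(-2t)sin(5t) + 3C_2e^(-2t)cos(5t), q(t) = -2C_1e^(-2t)sin(5t) - C_1e^(-2t)cos(5t) - C_2e^(-2t)sin(5t) + 2C_2e^(-2t)cos(5t)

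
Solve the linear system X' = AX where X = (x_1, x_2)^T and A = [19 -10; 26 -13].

Coefficient matrix A = [[19, -10], [26, -13]].
Characteristic polynomial det(A - λI) = λ^2 - 6λ + 13 = 0.
Eigenvalues λ = 3 ± 2i (complex conjugate pair).
For λ=3+2i: an eigenvector is (-1,-2) - i(2,3) = (-1 - 2i, -2 - 3i).
A real fundamental pair from Re and Im of e^((3+2i)t)v: X_1 = e^(3t)(cos(2t)·(-1,-2) + sin(2t)·(2,3)), X_2 = e^(3t)(sin(2t)·(-1,-2) - cos(2t)·(2,3)).
General solution: K_1X_1 + K_2X_2.

x_1(t) = 2K_1e^(3t)sin(2t) - K_1e^(3t)cos(2t) - K_2e^(3t)sin(2t) - 2K_2e^(3t)cos(2t), x_2(t) = 3K_1e^(3t)sin(2t) - 2K_1e^(3t)cos(2t) - 2K_2e^(3t)sin(2t) - 3K_2e^(3t)cos(2t)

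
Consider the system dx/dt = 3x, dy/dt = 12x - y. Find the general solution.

x(t) = c_1e^(3t), y(t) = 3c_1e^(3t) - c_2e^(-t)

Coefficient matrix A = [[3, 0], [12, -1]].
Characteristic polynomial det(A - λI) = λ^2 - 2λ - 3 = 0.
Eigenvalues λ = 3, -1.
For λ=3: (A-λI) row 2 is [12, -4], so an eigenvector is (1, 3).
For λ=-1: (A-λI) row 1 is [4, 0], so an eigenvector is (0, -1).
General solution: c_1e^(3t)(1,3) + c_2e^(-t)(0,-1).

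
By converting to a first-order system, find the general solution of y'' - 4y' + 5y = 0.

Let x_1 = y, x_2 = y'. Then x_1' = x_2 and x_2' = -5x_1 + 4x_2.
A = [[0,1],[-5,4]]; det(A-λI) = λ^2 - 4λ + 5.
Eigenvalues λ = 2 ± i.

y(t) = c_1e^(2t)cos(t) + c_2e^(2t)sin(t)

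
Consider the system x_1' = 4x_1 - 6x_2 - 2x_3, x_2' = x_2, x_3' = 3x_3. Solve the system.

Coefficient matrix A = [[4, -6, -2], [0, 1, 0], [0, 0, 3]].
det(A - λI) = 0 gives eigenvalues λ = 4, 3, 1.
For λ=4: eigenvector (1,0,0).
For λ=3: eigenvector (2,0,1).
For λ=1: eigenvector (2,1,0).
General solution: C_1e^(4t)(1,0,0) + C_2e^(3t)(2,0,1) + C_3e^(t)(2,1,0).

x_1(t) = C_1e^(4t) + 2C_2e^(3t) + 2C_3e^(t), x_2(t) = C_3e^(t), x_3(t) = C_2e^(3t)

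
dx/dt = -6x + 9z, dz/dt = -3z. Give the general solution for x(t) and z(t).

x(t) = -c_1e^(-6t) - 3c_2e^(-3t), z(t) = -c_2e^(-3t)

Coefficient matrix A = [[-6, 9], [0, -3]].
Characteristic polynomial det(A - λI) = λ^2 + 9λ + 18 = 0.
Eigenvalues λ = -6, -3.
For λ=-6: (A-λI) row 1 is [0, 9], so an eigenvector is (-1, 0).
For λ=-3: (A-λI) row 1 is [-3, 9], so an eigenvector is (-3, -1).
General solution: c_1e^(-6t)(-1,0) + c_2e^(-3t)(-3,-1).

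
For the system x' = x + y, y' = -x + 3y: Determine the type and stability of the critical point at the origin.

unstable improper node

A = [[1,1],[-1,3]]; det(A-λI) = λ^2 - 4λ + 4.
repeated λ = 2 with a single eigenvector.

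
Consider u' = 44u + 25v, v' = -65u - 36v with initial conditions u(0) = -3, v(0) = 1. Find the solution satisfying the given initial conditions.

Coefficient matrix A = [[44, 25], [-65, -36]].
Characteristic polynomial det(A - λI) = λ^2 - 8λ + 41 = 0.
Eigenvalues λ = 4 ± 5i (complex conjugate pair).
For λ=4+5i: an eigenvector is (-2,3) - i(-1,2) = (-2 + i, 3 - 2i).
A real fundamental pair from Re and Im of e^((4+5i)t)v: X_1 = e^(4t)(cos(5t)·(-2,3) + sin(5t)·(-1,2)), X_2 = e^(4t)(sin(5t)·(-2,3) - cos(5t)·(-1,2)).
General solution: c_1X_1 + c_2X_2.
Applying u(0)=-3, v(0)=1 gives c_1=5, c_2=7.

u(t) = -19e^(4t)sin(5t) - 3e^(4t)cos(5t), v(t) = 31e^(4t)sin(5t) + e^(4t)cos(5t)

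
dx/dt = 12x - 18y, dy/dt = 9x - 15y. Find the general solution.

Coefficient matrix A = [[12, -18], [9, -15]].
Characteristic polynomial det(A - λI) = λ^2 + 3λ - 18 = 0.
Eigenvalues λ = 3, -6.
For λ=3: (A-λI) row 1 is [9, -18], so an eigenvector is (2, 1).
For λ=-6: (A-λI) row 1 is [18, -18], so an eigenvector is (1, 1).
General solution: K_1e^(3t)(2,1) + K_2e^(-6t)(1,1).

x(t) = 2K_1e^(3t) + K_2e^(-6t), y(t) = K_1e^(3t) + K_2e^(-6t)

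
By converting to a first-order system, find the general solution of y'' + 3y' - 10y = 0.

y(t) = K_1e^(2t) + K_2e^(-5t)

Let x_1 = y, x_2 = y'. Then x_1' = x_2 and x_2' = 10x_1 - 3x_2.
A = [[0,1],[10,-3]]; det(A-λI) = λ^2 + 3λ - 10.
Eigenvalues λ = 2, -5 with eigenvectors (1,2), (1,-5).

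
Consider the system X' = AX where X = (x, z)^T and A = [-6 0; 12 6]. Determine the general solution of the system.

Coefficient matrix A = [[-6, 0], [12, 6]].
Characteristic polynomial det(A - λI) = λ^2 - 36 = 0.
Eigenvalues λ = 6, -6.
For λ=6: (A-λI) row 1 is [-12, 0], so an eigenvector is (0, -1).
For λ=-6: (A-λI) row 2 is [12, 12], so an eigenvector is (-1, 1).
General solution: c_1e^(6t)(0,-1) + c_2e^(-6t)(-1,1).

x(t) = -c_2e^(-6t), z(t) = -c_1e^(6t) + c_2e^(-6t)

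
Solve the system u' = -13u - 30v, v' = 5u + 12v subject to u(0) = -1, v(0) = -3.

Coefficient matrix A = [[-13, -30], [5, 12]].
Characteristic polynomial det(A - λI) = λ^2 + λ - 6 = 0.
Eigenvalues λ = -3, 2.
For λ=-3: (A-λI) row 1 is [-10, -30], so an eigenvector is (3, -1).
For λ=2: (A-λI) row 1 is [-15, -30], so an eigenvector is (2, -1).
General solution: C_1e^(-3t)(3,-1) + C_2e^(2t)(2,-1).
Applying u(0)=-1, v(0)=-3 gives C_1=-7, C_2=10.

u(t) = 20e^(2t) - 21e^(-3t), v(t) = -10e^(2t) + 7e^(-3t)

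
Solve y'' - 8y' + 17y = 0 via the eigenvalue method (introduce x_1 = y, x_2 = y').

Let x_1 = y, x_2 = y'. Then x_1' = x_2 and x_2' = -17x_1 + 8x_2.
A = [[0,1],[-17,8]]; det(A-λI) = λ^2 - 8λ + 17.
Eigenvalues λ = 4 ± i.

y(t) = c_1e^(4t)cos(t) + c_2e^(4t)sin(t)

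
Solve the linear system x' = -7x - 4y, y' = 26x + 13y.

x(t) = -K_1e^(3t)sin(2t) + K_1e^(3t)cos(2t) + K_2e^(3t)sin(2t) + K_2e^(3t)cos(2t), y(t) = 3K_1e^(3t)sin(2t) - 2K_1e^(3t)cos(2t) - 2K_2e^(3t)sin(2t) - 3K_2e^(3t)cos(2t)

Coefficient matrix A = [[-7, -4], [26, 13]].
Characteristic polynomial det(A - λI) = λ^2 - 6λ + 13 = 0.
Eigenvalues λ = 3 ± 2i (complex conjugate pair).
For λ=3+2i: an eigenvector is (1,-2) - i(-1,3) = (1 + i, -2 - 3i).
A real fundamental pair from Re and Im of e^((3+2i)t)v: X_1 = e^(3t)(cos(2t)·(1,-2) + sin(2t)·(-1,3)), X_2 = e^(3t)(sin(2t)·(1,-2) - cos(2t)·(-1,3)).
General solution: K_1X_1 + K_2X_2.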